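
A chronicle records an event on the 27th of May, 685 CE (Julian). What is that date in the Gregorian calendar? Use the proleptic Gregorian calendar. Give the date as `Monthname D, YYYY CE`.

At this point the Julian calendar is 3 days behind the Gregorian.
27 May 685 Julian + 3 days → 30 May 685 Gregorian.

May 30, 685 CE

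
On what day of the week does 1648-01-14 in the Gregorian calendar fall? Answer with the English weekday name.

JDN 2322993 mod 7 = 1, and JDN 0 was a Monday, so this is a Tuesday.

Tuesday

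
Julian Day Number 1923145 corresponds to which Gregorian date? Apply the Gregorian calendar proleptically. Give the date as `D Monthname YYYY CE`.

Counting from JDN 2299161 = 15 Oct 1582 gives an offset of -376016 days.

16 April 553 CE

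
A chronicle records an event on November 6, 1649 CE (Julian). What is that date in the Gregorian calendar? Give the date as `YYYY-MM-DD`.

1649-11-16

For dates in this range the Gregorian date is 10 days ahead of the Julian.
6 November 1649 Julian + 10 days → 16 November 1649 Gregorian.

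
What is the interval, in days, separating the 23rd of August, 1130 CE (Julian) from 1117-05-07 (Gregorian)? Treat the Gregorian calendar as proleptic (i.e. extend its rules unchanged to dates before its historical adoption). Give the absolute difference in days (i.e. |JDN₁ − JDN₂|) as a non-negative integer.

First date → JDN 2134025; second date → JDN 2129162.
The interval is |2134025 − 2129162| = 4863 days.

4863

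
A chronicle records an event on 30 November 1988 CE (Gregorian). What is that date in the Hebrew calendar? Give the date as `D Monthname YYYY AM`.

Both dates share Julian Day Number 2447496; in the Hebrew calendar that is 21 Kislev 5749 AM.

21 Kislev 5749 AM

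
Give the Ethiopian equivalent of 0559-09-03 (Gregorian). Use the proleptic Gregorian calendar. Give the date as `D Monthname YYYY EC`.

Julian Day Number of the source date = 1925476.
Converting JDN 1925476 to the Ethiopian calendar gives 3 Meskerem 552 EC.

3 Meskerem 552 EC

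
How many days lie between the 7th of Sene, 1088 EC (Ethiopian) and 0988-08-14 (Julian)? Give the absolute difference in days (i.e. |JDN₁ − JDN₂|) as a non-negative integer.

JDN of the first date = 2121524.
JDN of the second date = 2082151.
|2082151 − 2121524| = 39373.

39373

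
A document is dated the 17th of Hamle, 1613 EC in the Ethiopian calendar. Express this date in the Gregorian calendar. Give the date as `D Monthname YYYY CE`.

21 July 1621 CE

Both dates share Julian Day Number 2313320; in the Gregorian calendar that is 21 July 1621 CE.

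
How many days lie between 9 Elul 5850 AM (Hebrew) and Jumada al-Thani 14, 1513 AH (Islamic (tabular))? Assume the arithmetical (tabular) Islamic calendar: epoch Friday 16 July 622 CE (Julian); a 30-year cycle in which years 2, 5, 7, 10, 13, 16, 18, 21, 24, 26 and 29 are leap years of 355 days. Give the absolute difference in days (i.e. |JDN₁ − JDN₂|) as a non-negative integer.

First date → JDN 2484664; second date → JDN 2484403.
The interval is |2484664 − 2484403| = 261 days.

261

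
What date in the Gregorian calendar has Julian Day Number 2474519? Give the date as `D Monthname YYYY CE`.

25 November 2062 CE

JDN 2451545 is 1 Jan 2000; 2474519 is +22974 days from there.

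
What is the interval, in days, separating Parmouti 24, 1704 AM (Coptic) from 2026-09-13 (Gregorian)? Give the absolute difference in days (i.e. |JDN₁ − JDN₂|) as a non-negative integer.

First date → JDN 2447284; second date → JDN 2461297.
The interval is |2447284 − 2461297| = 14013 days.

14013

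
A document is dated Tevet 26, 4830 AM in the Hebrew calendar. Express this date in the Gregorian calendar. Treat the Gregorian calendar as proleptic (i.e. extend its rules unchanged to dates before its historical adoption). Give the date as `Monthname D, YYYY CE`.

January 18, 1070 CE

Julian Day Number of the source date = 2111887.
Converting JDN 2111887 to the Gregorian calendar gives 18 January 1070 CE.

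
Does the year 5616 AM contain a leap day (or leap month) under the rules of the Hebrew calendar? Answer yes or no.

yes

Hebrew year 5616 is year 11 of its 19-year Metonic cycle; leap years are at positions 3, 6, 8, 11, 14, 17, 19, so it is a leap year (13 months).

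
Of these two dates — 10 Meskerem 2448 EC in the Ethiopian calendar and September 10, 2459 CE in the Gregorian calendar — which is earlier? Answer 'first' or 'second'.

The two dates have Julian Day Numbers 2617997 and 2619444 respectively.
Since 2617997 < 2619444, the first date comes first.

first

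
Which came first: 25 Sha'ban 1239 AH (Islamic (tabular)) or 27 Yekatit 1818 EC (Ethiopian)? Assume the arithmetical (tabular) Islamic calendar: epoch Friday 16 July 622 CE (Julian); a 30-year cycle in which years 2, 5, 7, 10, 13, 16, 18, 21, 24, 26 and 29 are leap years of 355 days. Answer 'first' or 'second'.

first

The two dates have Julian Day Numbers 2387377 and 2388056 respectively.
Since 2387377 < 2388056, the first date comes first.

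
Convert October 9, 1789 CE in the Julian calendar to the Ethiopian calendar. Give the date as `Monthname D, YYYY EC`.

Tikimt 12, 1782 EC

The source date corresponds to 20 October 1789 in the Gregorian calendar (JDN 2374772).
That day falls on 12 Tikimt 1782 EC in the Ethiopian calendar.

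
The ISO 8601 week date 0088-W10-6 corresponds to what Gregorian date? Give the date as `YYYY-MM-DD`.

0088-03-06

ISO week 1 of 88 is the week containing the first Thursday of 88.
Week 10, day 6 (Saturday) lands on 0088-03-06.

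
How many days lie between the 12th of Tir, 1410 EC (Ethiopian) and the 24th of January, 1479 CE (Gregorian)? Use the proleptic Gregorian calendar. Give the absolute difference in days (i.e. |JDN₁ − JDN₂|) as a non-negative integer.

22288

First date → JDN 2238989; second date → JDN 2261277.
The interval is |2238989 − 2261277| = 22288 days.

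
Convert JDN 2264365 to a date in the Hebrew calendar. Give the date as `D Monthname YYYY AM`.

The proleptic Gregorian equivalent of JDN 2264365 is 9 July 1487.
In the Hebrew calendar that day is 9 Tammuz 5247 AM.

9 Tammuz 5247 AM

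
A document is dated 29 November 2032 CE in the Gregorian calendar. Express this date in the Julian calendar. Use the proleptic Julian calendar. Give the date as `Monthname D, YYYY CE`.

At this point the Julian calendar is 13 days behind the Gregorian.
29 November 2032 Gregorian − 13 days → 16 November 2032 Julian.

November 16, 2032 CE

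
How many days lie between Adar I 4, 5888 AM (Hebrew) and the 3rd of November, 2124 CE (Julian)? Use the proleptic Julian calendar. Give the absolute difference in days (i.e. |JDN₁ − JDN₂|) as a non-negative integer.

JDN of the first date = 2498331.
JDN of the second date = 2497156.
|2497156 − 2498331| = 1175.

1175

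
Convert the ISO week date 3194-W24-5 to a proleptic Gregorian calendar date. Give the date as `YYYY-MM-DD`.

3194-06-17

ISO week 1 of 3194 is the week containing the first Thursday of 3194.
Week 24, day 5 (Friday) lands on 3194-06-17.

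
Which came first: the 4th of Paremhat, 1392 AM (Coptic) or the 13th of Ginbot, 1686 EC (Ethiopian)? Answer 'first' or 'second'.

Converting both to JDN: 2333276 vs 2339919; the smaller is the first.

first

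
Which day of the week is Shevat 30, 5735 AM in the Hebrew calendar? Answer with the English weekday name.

Tuesday

Equivalently 11 February 1975 Gregorian, JDN 2442455.
Since JDN mod 7 = 1 (0 = Monday), the day is Tuesday.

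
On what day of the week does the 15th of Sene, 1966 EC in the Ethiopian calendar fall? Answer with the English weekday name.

Saturday

Equivalently 22 June 1974 Gregorian, JDN 2442221.
Since JDN mod 7 = 5 (0 = Monday), the day is Saturday.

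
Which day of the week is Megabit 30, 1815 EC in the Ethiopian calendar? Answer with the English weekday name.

Equivalently 7 April 1823 Gregorian, JDN 2386993.
2386993 ≡ 0 (mod 7); counting from Monday = 0 gives Monday.

Monday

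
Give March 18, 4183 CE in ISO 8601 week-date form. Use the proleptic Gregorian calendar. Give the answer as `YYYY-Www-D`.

4183-W12-2

The weekday is Tuesday (ISO weekday 2).
That Tuesday belongs to ISO week 12 of ISO year 4183.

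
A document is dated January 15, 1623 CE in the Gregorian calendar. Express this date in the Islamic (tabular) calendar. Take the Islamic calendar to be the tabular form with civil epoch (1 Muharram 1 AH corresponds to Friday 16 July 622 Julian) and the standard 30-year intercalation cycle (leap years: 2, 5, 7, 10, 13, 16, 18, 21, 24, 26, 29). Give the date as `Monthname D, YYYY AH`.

Rabi' al-Awwal 13, 1032 AH

Both dates share Julian Day Number 2313863; in the tabular Islamic calendar that is 13 Rabi' al-Awwal 1032 AH.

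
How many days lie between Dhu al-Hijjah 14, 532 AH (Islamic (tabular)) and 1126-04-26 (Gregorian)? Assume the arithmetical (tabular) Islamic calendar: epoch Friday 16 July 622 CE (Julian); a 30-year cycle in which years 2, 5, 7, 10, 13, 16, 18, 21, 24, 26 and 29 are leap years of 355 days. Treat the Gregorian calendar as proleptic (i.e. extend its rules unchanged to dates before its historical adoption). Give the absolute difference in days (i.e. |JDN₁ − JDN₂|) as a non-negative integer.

JDN of the first date = 2136947.
JDN of the second date = 2132438.
|2132438 − 2136947| = 4509.

4509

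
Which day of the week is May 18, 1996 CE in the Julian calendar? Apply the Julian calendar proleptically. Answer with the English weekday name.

This is JDN 2450235 (31 May 1996 Gregorian).
2450235 ≡ 4 (mod 7); counting from Monday = 0 gives Friday.

Friday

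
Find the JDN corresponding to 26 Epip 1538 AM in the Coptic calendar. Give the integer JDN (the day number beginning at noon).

2386744

Equivalently 1 August 1822 (Gregorian).
JDN 2400001 is 17 November 1858 CE (Gregorian), MJD 0; the target day is −13257 days from there, so JDN = 2386744.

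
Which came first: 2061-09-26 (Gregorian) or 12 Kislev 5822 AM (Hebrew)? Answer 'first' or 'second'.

first

Converting both to JDN: 2474094 vs 2474154; the smaller is the first.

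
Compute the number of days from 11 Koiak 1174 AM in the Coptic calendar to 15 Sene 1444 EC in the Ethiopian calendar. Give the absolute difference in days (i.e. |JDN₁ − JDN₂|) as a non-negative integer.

First date → JDN 2253568; second date → JDN 2251561.
The interval is |2253568 − 2251561| = 2007 days.

2007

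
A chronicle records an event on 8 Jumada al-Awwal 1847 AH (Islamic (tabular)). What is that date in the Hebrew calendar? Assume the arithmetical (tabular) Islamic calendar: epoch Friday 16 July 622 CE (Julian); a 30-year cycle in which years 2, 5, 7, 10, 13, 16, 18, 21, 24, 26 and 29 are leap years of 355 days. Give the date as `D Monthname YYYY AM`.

9 Kislev 6174 AM

Julian Day Number of the source date = 2602726.
Converting JDN 2602726 to the Hebrew calendar gives 9 Kislev 6174 AM.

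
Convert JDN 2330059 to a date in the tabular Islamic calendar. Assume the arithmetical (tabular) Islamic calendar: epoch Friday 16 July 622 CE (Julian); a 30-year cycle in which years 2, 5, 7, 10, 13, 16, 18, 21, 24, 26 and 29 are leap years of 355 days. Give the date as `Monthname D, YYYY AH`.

Dhu al-Qa'dah 26, 1077 AH

The Gregorian equivalent of JDN 2330059 is 20 May 1667.
In the tabular Islamic calendar that day is Dhu al-Qa'dah 26, 1077 AH.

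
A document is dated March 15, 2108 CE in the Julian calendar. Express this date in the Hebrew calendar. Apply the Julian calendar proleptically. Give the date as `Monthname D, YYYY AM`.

Julian Day Number of the source date = 2491079.
Converting JDN 2491079 to the Hebrew calendar gives 17 Nisan 5868 AM.

Nisan 17, 5868 AM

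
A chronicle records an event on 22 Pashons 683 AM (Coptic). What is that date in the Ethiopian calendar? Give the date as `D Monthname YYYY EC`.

22 Ginbot 959 EC

Both dates share Julian Day Number 2074391; in the Ethiopian calendar that is 22 Ginbot 959 EC.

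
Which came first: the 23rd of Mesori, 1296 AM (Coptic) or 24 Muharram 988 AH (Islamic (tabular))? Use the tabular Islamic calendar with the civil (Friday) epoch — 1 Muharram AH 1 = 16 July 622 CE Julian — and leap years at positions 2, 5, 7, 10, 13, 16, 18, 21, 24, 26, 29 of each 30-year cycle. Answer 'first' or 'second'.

First date → JDN 2298381; second date → JDN 2298223.
JDN 2298223 < JDN 2298381, so the second date is earlier.

second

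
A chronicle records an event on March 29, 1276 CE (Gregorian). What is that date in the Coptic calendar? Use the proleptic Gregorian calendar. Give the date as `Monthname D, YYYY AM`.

Paremhat 26, 992 AM

Both dates share Julian Day Number 2187198; in the Coptic calendar that is 26 Paremhat 992 AM.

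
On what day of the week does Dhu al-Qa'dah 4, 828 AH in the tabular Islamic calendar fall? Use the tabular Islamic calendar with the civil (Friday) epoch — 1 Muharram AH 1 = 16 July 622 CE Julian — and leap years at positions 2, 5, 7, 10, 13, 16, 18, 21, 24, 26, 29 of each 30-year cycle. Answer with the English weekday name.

This is JDN 2241799 (26 September 1425 Gregorian).
2241799 ≡ 0 (mod 7); counting from Monday = 0 gives Monday.

Monday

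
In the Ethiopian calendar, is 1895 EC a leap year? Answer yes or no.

1895 mod 4 = 3; in the Ethiopian calendar a year is leap when year mod 4 = 3, so it is a leap year.

yes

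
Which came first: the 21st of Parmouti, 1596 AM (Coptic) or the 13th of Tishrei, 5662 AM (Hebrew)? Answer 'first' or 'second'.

Converting both to JDN: 2407834 vs 2415654; the smaller is the first.

first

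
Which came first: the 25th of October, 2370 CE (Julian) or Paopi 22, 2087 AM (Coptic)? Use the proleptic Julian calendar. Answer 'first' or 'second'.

second

The two dates have Julian Day Numbers 2586998 and 2586992 respectively.
Since 2586992 < 2586998, the second date comes first.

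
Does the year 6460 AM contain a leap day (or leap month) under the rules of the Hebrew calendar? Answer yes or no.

yes

Hebrew year 6460 is year 19 of its 19-year Metonic cycle; leap years are at positions 3, 6, 8, 11, 14, 17, 19, so it is a leap year (13 months).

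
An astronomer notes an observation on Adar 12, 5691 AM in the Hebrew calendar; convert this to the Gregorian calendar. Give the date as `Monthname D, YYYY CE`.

March 1, 1931 CE

Both dates share Julian Day Number 2426402; in the Gregorian calendar that is 1 March 1931 CE.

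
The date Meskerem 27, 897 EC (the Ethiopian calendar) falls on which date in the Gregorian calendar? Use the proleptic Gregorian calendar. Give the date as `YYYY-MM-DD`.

0904-09-29

Both dates share Julian Day Number 2051511; in the Gregorian calendar that is 29 September 904 CE.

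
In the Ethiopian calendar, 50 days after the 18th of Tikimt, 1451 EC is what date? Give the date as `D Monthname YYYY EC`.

Counting 50 days forward from JDN 2253880 reaches JDN 2253930, which is 8 Tahsas 1451 EC.

8 Tahsas 1451 EC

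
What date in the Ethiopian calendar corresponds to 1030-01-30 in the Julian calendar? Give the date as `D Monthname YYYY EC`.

5 Yekatit 1022 EC

Both dates share Julian Day Number 2097295; in the Ethiopian calendar that is 5 Yekatit 1022 EC.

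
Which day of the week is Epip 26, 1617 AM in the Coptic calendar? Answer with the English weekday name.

In the Gregorian calendar this is 2 August 1901 (JDN 2415599).
Since JDN mod 7 = 4 (0 = Monday), the day is Friday.

Friday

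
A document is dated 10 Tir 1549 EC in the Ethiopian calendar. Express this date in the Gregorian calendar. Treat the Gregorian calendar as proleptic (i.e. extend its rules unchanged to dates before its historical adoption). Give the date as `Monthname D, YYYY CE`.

Julian Day Number of the source date = 2289757.
Converting JDN 2289757 to the Gregorian calendar gives 15 January 1557 CE.

January 15, 1557 CE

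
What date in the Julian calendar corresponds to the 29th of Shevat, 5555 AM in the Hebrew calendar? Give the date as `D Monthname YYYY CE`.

7 February 1795 CE

Julian Day Number of the source date = 2376719.
Converting JDN 2376719 to the Julian calendar gives 7 February 1795 CE.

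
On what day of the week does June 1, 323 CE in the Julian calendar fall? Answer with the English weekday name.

This is JDN 1839185 (2 June 323 Gregorian).
Since JDN mod 7 = 5 (0 = Monday), the day is Saturday.

Saturday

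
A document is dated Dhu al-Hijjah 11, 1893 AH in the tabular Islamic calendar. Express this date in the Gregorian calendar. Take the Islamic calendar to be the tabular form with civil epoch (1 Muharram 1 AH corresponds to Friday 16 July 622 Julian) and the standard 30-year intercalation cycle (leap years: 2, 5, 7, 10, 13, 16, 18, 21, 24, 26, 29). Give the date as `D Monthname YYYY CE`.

15 February 2459 CE

Both dates share Julian Day Number 2619237; in the Gregorian calendar that is 15 February 2459 CE.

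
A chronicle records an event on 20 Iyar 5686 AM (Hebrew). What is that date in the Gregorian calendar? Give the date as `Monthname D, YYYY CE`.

May 4, 1926 CE

Both dates share Julian Day Number 2424640; in the Gregorian calendar that is 4 May 1926 CE.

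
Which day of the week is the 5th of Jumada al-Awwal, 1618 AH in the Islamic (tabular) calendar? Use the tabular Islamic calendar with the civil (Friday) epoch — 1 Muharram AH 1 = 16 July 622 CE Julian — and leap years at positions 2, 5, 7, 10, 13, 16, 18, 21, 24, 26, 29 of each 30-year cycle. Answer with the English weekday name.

In the Gregorian calendar this is 24 September 2191 (JDN 2521573).
Since JDN mod 7 = 5 (0 = Monday), the day is Saturday.

Saturday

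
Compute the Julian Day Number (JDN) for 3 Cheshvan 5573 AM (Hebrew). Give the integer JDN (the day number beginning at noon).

2383161

In the Gregorian calendar the same day is 9 October 1812.
JDN 2451545 is 1 January 2000 CE (Gregorian); the target day is −68384 days from there, so JDN = 2383161.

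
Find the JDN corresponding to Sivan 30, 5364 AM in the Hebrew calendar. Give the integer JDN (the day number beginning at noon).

In the Gregorian calendar the same day is 28 June 1604.
JDN 2299161 is 15 October 1582 CE (Gregorian); the target day is +7927 days from there, so JDN = 2307088.

2307088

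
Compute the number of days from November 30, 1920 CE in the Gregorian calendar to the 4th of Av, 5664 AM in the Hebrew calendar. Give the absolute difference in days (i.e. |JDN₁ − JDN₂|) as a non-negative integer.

JDN of the first date = 2422659.
JDN of the second date = 2416678.
|2416678 − 2422659| = 5981.

5981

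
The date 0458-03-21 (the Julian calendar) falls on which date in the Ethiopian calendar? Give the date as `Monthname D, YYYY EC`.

Megabit 25, 450 EC

Both dates share Julian Day Number 1888422; in the Ethiopian calendar that is 25 Megabit 450 EC.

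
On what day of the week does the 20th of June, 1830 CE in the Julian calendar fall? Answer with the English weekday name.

Friday

Equivalently 2 July 1830 Gregorian, JDN 2389636.
JDN 2389636 mod 7 = 4, and JDN 0 was a Monday, so this is a Friday.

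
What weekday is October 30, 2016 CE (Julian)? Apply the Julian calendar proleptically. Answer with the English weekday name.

In the Gregorian calendar this is 12 November 2016 (JDN 2457705).
Since JDN mod 7 = 5 (0 = Monday), the day is Saturday.

Saturday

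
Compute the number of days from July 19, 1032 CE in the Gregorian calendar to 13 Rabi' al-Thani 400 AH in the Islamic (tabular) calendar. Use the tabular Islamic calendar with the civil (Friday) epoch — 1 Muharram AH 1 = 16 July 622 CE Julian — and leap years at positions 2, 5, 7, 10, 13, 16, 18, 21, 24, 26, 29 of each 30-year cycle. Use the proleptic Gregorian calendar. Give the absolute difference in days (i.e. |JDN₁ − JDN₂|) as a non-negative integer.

8257

JDN of the first date = 2098190.
JDN of the second date = 2089933.
|2089933 − 2098190| = 8257.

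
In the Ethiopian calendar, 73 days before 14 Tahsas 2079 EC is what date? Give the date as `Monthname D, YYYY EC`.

Tikimt 1, 2079 EC

JDN of 14 Tahsas 2079 EC = 2483313.
2483313 − 73 = 2483240.
JDN 2483240 in the Ethiopian calendar is Tikimt 1, 2079 EC.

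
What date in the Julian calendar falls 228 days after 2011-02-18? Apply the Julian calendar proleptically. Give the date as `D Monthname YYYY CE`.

The starting date is JDN 2455624; 2455624 + 228 = 2455852.
JDN 2455852 corresponds to 4 October 2011 CE.

4 October 2011 CE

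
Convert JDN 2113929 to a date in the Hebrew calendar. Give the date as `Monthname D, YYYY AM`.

The proleptic Gregorian equivalent of JDN 2113929 is 22 August 1075.
In the Hebrew calendar that day is Elul 1, 4835 AM.

Elul 1, 4835 AM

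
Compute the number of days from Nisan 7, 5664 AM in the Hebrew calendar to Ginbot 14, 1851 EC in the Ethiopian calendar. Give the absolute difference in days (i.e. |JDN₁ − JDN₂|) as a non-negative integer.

JDN of the first date = 2416563.
JDN of the second date = 2400186.
|2400186 − 2416563| = 16377.

16377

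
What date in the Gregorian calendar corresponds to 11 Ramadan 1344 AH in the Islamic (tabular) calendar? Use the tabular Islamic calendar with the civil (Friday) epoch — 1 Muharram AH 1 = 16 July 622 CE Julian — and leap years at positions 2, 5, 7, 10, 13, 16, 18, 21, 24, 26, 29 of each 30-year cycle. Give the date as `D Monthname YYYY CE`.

25 March 1926 CE

Julian Day Number of the source date = 2424600.
Converting JDN 2424600 to the Gregorian calendar gives 25 March 1926 CE.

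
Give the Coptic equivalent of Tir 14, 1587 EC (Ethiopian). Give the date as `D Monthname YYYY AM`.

Julian Day Number of the source date = 2303640.
Converting JDN 2303640 to the Coptic calendar gives 14 Tobi 1311 AM.

14 Tobi 1311 AM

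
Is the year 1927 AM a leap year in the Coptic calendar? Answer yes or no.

1927 mod 4 = 3; in the Coptic calendar a year is leap when year mod 4 = 3, so it is a leap year.

yes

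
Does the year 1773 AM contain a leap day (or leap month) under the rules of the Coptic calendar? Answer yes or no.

no

1773 mod 4 = 1; in the Coptic calendar a year is leap when year mod 4 = 3, so it is a common year.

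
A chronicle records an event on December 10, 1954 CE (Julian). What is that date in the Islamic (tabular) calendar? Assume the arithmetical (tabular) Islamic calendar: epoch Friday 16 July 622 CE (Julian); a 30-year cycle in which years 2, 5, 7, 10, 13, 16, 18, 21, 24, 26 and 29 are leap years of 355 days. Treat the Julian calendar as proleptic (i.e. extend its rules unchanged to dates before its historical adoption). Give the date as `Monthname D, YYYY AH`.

Rabi' al-Thani 27, 1374 AH

The source date corresponds to 23 December 1954 in the Gregorian calendar (JDN 2435100).
That day falls on 27 Rabi' al-Thani 1374 AH in the tabular Islamic calendar.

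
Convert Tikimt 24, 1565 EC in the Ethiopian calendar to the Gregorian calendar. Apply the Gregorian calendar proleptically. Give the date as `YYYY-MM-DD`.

1572-10-31

Julian Day Number of the source date = 2295525.
Converting JDN 2295525 to the Gregorian calendar gives 31 October 1572 CE.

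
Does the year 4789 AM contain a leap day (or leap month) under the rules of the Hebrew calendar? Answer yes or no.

Hebrew year 4789 is year 1 of its 19-year Metonic cycle; leap years are at positions 3, 6, 8, 11, 14, 17, 19, so it is a common year (12 months).

no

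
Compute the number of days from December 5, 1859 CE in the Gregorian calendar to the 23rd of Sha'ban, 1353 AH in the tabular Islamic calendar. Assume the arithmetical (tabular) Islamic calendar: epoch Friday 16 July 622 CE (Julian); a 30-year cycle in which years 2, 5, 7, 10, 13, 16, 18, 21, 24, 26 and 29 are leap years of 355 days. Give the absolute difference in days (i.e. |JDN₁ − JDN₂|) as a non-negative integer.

JDN of the first date = 2400384.
JDN of the second date = 2427773.
|2427773 − 2400384| = 27389.

27389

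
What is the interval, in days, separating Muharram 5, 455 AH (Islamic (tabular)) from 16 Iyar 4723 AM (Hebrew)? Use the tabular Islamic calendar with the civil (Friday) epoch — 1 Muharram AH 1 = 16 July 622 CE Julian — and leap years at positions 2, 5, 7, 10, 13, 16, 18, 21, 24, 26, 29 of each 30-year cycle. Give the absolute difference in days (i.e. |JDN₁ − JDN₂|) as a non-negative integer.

First date → JDN 2109326; second date → JDN 2072925.
The interval is |2109326 − 2072925| = 36401 days.

36401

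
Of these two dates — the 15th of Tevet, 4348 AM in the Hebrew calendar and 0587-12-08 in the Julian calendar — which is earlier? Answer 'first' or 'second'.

First date → JDN 1935814; second date → JDN 1935801.
JDN 1935801 < JDN 1935814, so the second date is earlier.

second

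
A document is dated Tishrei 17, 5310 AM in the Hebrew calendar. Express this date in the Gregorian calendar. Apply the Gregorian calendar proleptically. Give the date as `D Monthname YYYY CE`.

19 October 1549 CE

Julian Day Number of the source date = 2287112.
Converting JDN 2287112 to the Gregorian calendar gives 19 October 1549 CE.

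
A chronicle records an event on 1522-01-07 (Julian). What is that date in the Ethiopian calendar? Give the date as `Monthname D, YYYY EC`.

The source date corresponds to 17 January 1522 in the proleptic Gregorian calendar (JDN 2276975).
That day falls on 12 Tir 1514 EC in the Ethiopian calendar.

Tir 12, 1514 EC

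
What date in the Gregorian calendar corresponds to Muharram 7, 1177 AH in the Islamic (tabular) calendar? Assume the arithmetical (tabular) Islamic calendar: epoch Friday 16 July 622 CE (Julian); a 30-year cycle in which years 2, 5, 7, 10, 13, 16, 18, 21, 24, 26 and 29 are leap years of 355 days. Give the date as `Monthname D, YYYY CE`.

July 18, 1763 CE

Julian Day Number of the source date = 2365181.
Converting JDN 2365181 to the Gregorian calendar gives 18 July 1763 CE.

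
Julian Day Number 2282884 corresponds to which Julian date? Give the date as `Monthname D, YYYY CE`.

The proleptic Gregorian equivalent of JDN 2282884 is 23 March 1538.
In the Julian calendar that day is March 13, 1538 CE.

March 13, 1538 CE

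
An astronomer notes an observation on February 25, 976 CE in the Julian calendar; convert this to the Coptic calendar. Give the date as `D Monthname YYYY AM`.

30 Meshir 692 AM

The source date corresponds to 1 March 976 in the proleptic Gregorian calendar (JDN 2077597).
That day falls on 30 Meshir 692 AM in the Coptic calendar.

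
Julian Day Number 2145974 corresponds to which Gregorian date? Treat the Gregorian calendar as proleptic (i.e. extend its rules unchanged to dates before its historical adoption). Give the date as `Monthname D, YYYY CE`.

May 18, 1163 CE

JDN 2451545 is 1 Jan 2000; 2145974 is −305571 days from there.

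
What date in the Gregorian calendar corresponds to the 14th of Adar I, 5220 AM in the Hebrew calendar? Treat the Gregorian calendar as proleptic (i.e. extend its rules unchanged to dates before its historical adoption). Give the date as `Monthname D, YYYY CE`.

Both dates share Julian Day Number 2254359; in the Gregorian calendar that is 15 February 1460 CE.

February 15, 1460 CE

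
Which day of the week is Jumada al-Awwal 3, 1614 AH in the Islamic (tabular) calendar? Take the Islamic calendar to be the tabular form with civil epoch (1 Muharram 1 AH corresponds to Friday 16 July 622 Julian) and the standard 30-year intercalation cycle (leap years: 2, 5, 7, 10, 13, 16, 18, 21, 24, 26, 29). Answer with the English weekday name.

Sunday

Equivalently 4 November 2187 Gregorian, JDN 2520153.
Since JDN mod 7 = 6 (0 = Monday), the day is Sunday.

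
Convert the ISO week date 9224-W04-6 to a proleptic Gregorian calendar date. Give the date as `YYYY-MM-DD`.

9224-01-27

ISO week 1 of 9224 is the week containing the first Thursday of 9224.
Week 4, day 6 (Saturday) lands on 9224-01-27.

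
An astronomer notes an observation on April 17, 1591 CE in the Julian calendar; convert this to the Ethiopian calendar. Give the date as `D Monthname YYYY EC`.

Julian Day Number of the source date = 2302277.
Converting JDN 2302277 to the Ethiopian calendar gives 22 Miyazya 1583 EC.

22 Miyazya 1583 EC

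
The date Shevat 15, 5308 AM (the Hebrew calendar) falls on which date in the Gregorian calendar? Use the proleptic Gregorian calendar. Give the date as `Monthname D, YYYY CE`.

Both dates share Julian Day Number 2286489; in the Gregorian calendar that is 4 February 1548 CE.

February 4, 1548 CE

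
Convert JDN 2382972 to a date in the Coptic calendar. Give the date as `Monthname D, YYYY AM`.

JDN 2382972 is 3 April 1812 in the Gregorian calendar.
In the Coptic calendar that day is Paremhat 26, 1528 AM.

Paremhat 26, 1528 AM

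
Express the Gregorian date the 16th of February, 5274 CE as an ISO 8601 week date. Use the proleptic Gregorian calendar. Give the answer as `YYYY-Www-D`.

The weekday is Friday (ISO weekday 5).
That Friday belongs to ISO week 7 of ISO year 5274.

5274-W07-5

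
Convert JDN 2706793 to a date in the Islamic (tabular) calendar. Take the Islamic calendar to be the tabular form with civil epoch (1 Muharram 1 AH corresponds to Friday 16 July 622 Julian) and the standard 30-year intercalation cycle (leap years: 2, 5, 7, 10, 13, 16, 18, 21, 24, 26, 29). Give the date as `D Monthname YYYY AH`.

9 Muharram 2141 AH

The Gregorian equivalent of JDN 2706793 is 5 November 2698.
In the tabular Islamic calendar that day is 9 Muharram 2141 AH.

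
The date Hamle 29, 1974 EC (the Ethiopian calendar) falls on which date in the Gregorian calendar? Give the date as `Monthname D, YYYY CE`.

August 5, 1982 CE

Both dates share Julian Day Number 2445187; in the Gregorian calendar that is 5 August 1982 CE.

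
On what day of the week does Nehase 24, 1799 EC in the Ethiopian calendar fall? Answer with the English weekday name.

This is JDN 2381293 (29 August 1807 Gregorian).
Since JDN mod 7 = 5 (0 = Monday), the day is Saturday.

Saturday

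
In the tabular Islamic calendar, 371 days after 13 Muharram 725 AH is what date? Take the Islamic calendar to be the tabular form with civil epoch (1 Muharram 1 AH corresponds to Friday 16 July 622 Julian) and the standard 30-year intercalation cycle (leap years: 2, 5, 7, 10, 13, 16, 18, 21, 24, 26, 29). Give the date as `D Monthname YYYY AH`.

29 Muharram 726 AH

JDN of 13 Muharram 725 AH = 2205013.
2205013 + 371 = 2205384.
JDN 2205384 in the tabular Islamic calendar is 29 Muharram 726 AH.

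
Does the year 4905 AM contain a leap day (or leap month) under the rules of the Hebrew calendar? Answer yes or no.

yes

Hebrew year 4905 is year 3 of its 19-year Metonic cycle; leap years are at positions 3, 6, 8, 11, 14, 17, 19, so it is a leap year (13 months).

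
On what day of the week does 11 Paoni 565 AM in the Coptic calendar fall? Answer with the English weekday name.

Wednesday

In the proleptic Gregorian calendar this is 9 June 849 (JDN 2031311).
Since JDN mod 7 = 2 (0 = Monday), the day is Wednesday.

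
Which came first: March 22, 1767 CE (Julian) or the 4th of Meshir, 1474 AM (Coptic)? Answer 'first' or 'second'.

second

The two dates have Julian Day Numbers 2366535 and 2363196 respectively.
Since 2363196 < 2366535, the second date comes first.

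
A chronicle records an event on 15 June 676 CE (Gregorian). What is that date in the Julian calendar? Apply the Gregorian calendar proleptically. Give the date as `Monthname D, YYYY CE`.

The Julian–Gregorian offset here is 3 days (Julian trailing).
15 June 676 Gregorian − 3 days → 12 June 676 Julian.

June 12, 676 CE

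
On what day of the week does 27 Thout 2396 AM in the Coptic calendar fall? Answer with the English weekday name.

Monday

In the Gregorian calendar this is 13 October 2679 (JDN 2699830).
JDN 2699830 mod 7 = 0, and JDN 0 was a Monday, so this is a Monday.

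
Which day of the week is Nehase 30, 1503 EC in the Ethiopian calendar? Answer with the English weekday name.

Saturday

In the proleptic Gregorian calendar this is 2 September 1511 (JDN 2273185).
JDN 2273185 mod 7 = 5, and JDN 0 was a Monday, so this is a Saturday.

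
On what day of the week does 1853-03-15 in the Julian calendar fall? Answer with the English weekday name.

Equivalently 27 March 1853 Gregorian, JDN 2397940.
Since JDN mod 7 = 6 (0 = Monday), the day is Sunday.

Sunday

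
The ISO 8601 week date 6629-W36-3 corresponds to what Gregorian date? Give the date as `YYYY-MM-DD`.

6629-09-02

ISO week 1 of 6629 is the week containing the first Thursday of 6629.
Week 36, day 3 (Wednesday) lands on 6629-09-02.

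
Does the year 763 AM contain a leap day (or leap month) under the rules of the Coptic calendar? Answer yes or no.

763 mod 4 = 3; in the Coptic calendar a year is leap when year mod 4 = 3, so it is a leap year.

yes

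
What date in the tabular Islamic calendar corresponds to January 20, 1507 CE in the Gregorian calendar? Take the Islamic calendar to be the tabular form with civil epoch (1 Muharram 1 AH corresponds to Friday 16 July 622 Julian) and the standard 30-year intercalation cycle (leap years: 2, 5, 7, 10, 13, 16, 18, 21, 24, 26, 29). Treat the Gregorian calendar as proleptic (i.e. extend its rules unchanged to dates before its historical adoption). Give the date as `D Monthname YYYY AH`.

Julian Day Number of the source date = 2271499.
Converting JDN 2271499 to the tabular Islamic calendar gives 25 Sha'ban 912 AH.

25 Sha'ban 912 AH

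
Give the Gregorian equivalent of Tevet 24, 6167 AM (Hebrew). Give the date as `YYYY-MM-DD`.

2407-01-05

Julian Day Number of the source date = 2600203.
Converting JDN 2600203 to the Gregorian calendar gives 5 January 2407 CE.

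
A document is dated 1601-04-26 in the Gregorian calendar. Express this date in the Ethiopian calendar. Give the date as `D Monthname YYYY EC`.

21 Miyazya 1593 EC

Julian Day Number of the source date = 2305929.
Converting JDN 2305929 to the Ethiopian calendar gives 21 Miyazya 1593 EC.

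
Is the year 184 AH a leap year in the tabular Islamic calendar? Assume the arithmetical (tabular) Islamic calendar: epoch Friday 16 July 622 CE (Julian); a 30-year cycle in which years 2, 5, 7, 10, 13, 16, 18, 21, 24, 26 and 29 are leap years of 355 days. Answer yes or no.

Year 184 AH is year 4 of its 30-year cycle; leap positions are 2, 5, 7, 10, 13, 16, 18, 21, 24, 26, 29, so it is a common year (354 days).

no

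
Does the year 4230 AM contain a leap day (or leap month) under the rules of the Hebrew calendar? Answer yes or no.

Hebrew year 4230 is year 12 of its 19-year Metonic cycle; leap years are at positions 3, 6, 8, 11, 14, 17, 19, so it is a common year (12 months).

no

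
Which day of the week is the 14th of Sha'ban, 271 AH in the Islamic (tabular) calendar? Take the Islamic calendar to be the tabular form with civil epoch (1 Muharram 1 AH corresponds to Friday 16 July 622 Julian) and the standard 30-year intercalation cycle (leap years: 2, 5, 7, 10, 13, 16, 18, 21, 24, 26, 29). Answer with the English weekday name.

Thursday

In the proleptic Gregorian calendar this is 8 February 885 (JDN 2044339).
Since JDN mod 7 = 3 (0 = Monday), the day is Thursday.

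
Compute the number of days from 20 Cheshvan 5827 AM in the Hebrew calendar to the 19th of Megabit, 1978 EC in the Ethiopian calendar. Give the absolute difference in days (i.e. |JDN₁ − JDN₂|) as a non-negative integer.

29445

JDN of the first date = 2475963.
JDN of the second date = 2446518.
|2446518 − 2475963| = 29445.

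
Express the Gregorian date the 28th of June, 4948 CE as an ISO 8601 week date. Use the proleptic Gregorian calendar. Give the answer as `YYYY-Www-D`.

4948-W26-5

The weekday is Friday (ISO weekday 5).
That Friday belongs to ISO week 26 of ISO year 4948.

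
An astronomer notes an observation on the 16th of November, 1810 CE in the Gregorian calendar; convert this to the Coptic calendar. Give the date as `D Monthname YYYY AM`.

8 Hathor 1527 AM

Julian Day Number of the source date = 2382468.
Converting JDN 2382468 to the Coptic calendar gives 8 Hathor 1527 AM.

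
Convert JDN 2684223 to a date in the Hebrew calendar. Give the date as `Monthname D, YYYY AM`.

Shevat 1, 6397 AM

JDN 2684223 is 19 January 2637 in the Gregorian calendar.
In the Hebrew calendar that day is Shevat 1, 6397 AM.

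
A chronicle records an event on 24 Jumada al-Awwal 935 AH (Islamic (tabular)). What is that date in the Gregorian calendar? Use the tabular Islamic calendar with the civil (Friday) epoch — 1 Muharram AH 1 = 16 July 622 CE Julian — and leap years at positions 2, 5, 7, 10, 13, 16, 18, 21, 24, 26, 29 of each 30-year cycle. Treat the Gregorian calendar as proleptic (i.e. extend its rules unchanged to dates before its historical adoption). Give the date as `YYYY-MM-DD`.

1529-02-13

Julian Day Number of the source date = 2279559.
Converting JDN 2279559 to the Gregorian calendar gives 13 February 1529 CE.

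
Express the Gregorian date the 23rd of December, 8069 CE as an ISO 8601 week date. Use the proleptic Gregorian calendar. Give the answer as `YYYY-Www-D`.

8069-W52-1

The weekday is Monday (ISO weekday 1).
That Monday belongs to ISO week 52 of ISO year 8069.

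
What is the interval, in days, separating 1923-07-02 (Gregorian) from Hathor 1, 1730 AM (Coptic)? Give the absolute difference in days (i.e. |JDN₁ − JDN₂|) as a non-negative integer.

33004

First date → JDN 2423603; second date → JDN 2456607.
The interval is |2423603 − 2456607| = 33004 days.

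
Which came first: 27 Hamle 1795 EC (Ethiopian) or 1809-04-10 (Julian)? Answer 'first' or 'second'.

first

First date → JDN 2379805; second date → JDN 2381895.
JDN 2379805 < JDN 2381895, so the first date is earlier.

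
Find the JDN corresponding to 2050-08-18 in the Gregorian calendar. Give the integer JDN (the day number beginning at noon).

2470037

JDN 2451545 is 1 January 2000 CE (Gregorian); the target day is +18492 days from there, so JDN = 2470037.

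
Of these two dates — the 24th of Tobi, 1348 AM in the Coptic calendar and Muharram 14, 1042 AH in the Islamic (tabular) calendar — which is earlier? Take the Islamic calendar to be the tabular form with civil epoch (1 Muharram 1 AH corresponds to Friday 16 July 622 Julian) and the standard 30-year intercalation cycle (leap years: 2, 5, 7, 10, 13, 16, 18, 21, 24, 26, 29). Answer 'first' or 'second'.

The two dates have Julian Day Numbers 2317165 and 2317349 respectively.
Since 2317165 < 2317349, the first date comes first.

first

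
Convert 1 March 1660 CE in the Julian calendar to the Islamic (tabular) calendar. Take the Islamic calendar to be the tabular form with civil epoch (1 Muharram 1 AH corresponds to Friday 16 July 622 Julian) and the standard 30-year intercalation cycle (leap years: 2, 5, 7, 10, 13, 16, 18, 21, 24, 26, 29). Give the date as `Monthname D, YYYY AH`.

Julian Day Number of the source date = 2327433.
Converting JDN 2327433 to the tabular Islamic calendar gives 28 Jumada al-Thani 1070 AH.

Jumada al-Thani 28, 1070 AH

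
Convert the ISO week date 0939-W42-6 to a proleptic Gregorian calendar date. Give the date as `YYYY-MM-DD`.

0939-10-17

ISO week 1 of 939 is the week containing the first Thursday of 939.
Week 42, day 6 (Saturday) lands on 0939-10-17.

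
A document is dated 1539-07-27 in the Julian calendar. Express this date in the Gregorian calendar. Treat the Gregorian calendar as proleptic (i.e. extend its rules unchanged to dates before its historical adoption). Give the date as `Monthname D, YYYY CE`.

The Julian–Gregorian offset here is 10 days (Julian trailing).
27 July 1539 Julian + 10 days → 6 August 1539 Gregorian.

August 6, 1539 CE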